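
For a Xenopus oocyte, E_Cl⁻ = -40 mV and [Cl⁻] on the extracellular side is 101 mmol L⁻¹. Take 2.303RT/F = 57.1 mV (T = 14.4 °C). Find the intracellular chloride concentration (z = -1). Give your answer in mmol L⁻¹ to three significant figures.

20.1 mmol L⁻¹

Nernst: E = (57.1/-1) · log₁₀([out]/[in]), so log₁₀([out]/[in]) = -40.0 × -1 / 57.1 = 0.7005.
[out]/[in] = 10^(0.7005) = 5.018.
[in] = 101 / 5.018 = 20.13 mmol L⁻¹.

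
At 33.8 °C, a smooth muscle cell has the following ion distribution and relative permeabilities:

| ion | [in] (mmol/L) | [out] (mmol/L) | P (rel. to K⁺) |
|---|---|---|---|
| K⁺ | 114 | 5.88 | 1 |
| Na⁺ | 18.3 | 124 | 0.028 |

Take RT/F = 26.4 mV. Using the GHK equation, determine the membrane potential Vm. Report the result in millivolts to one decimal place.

-66.1 mV

Vm = 26.4 · ln[(Σ P·[cation]ₒ + Σ P·[anion]ᵢ) / (Σ P·[cation]ᵢ + Σ P·[anion]ₒ)]
Numerator = 1×5.88 + 0.028×124 = 9.352
Denominator = 1×114 + 0.028×18.3 = 114.5
Vm = 26.4 · ln(0.081668) = 26.4 × (-2.5051) = -66.13 mV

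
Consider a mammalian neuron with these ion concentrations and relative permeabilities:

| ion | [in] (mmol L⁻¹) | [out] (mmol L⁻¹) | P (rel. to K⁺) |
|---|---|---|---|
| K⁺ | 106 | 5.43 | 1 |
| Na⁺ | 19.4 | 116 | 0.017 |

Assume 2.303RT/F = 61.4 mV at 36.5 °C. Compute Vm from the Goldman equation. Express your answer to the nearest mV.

-71 mV

Vm = 61.4 · log₁₀[(Σ P·[cation]ₒ + Σ P·[anion]ᵢ) / (Σ P·[cation]ᵢ + Σ P·[anion]ₒ)]
Numerator = 1×5.43 + 0.017×116 = 7.402
Denominator = 1×106 + 0.017×19.4 = 106.3
Vm = 61.4 · log₁₀(0.069614) = 61.4 × (-1.1573) = -71.06 mV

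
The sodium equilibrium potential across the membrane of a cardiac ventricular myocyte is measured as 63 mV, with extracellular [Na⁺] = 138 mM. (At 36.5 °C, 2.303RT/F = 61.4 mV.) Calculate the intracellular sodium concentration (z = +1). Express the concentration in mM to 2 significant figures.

13 mM

Nernst: E = (61.4/1) · log₁₀([out]/[in]), so log₁₀([out]/[in]) = 63.0 × 1 / 61.4 = 1.0261.
[out]/[in] = 10^(1.0261) = 10.62.
[in] = 138 / 10.62 = 13 mM.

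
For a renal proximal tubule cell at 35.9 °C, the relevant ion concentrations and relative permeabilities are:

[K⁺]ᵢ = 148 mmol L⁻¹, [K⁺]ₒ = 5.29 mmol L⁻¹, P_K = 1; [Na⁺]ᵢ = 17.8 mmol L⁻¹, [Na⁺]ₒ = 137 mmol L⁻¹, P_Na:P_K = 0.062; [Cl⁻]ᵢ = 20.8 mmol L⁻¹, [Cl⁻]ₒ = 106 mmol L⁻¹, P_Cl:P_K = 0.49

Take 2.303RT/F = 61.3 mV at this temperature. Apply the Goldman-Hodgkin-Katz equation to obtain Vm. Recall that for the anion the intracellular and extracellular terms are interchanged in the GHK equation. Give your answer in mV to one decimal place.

-56.6 mV

Vm = 61.3 · log₁₀[(Σ P·[cation]ₒ + Σ P·[anion]ᵢ) / (Σ P·[cation]ᵢ + Σ P·[anion]ₒ)]
Numerator = 1×5.29 + 0.062×137 + 0.49×20.8 = 23.98
Denominator = 1×148 + 0.062×17.8 + 0.49×106 = 201
Vm = 61.3 · log₁₀(0.11926) = 61.3 × (-0.9235) = -56.61 mV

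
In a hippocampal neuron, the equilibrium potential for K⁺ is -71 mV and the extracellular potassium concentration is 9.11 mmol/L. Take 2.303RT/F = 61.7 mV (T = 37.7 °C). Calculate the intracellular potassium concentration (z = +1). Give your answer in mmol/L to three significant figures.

129 mmol/L

Nernst: E = (61.7/1) · log₁₀([out]/[in]), so log₁₀([out]/[in]) = -71.0 × 1 / 61.7 = -1.1507.
[out]/[in] = 10^(-1.1507) = 0.07068.
[in] = 9.11 / 0.07068 = 128.9 mmol/L.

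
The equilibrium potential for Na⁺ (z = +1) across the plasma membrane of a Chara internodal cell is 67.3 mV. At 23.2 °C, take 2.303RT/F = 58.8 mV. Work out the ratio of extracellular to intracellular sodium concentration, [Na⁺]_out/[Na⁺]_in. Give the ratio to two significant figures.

log₁₀([out]/[in]) = E·z/(58.8) = 67.3 × 1 / 58.8 = 1.1446
[out]/[in] = 10^(1.1446) = 13.95

14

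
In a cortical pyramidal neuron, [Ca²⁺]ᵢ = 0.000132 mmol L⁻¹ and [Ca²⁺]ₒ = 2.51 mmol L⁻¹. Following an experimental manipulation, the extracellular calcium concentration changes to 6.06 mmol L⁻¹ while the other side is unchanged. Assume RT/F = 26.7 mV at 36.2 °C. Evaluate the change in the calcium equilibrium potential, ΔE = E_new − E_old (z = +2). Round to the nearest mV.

E_old = (26.7/2)·ln(2.51/0.000132) = 131.54 mV
E_new = (26.7/2)·ln(6.06/0.000132) = 143.30 mV
ΔE = 143.30 − (131.54) = 11.77 mV

12 mV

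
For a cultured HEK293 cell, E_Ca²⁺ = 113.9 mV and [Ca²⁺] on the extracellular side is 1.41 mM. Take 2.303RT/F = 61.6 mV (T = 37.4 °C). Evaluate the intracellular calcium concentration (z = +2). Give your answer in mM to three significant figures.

Nernst: E = (61.6/2) · log₁₀([out]/[in]), so log₁₀([out]/[in]) = 113.9 × 2 / 61.6 = 3.6981.
[out]/[in] = 10^(3.6981) = 4989.
[in] = 1.41 / 4989 = 0.0002826 mM.

0.000283 mM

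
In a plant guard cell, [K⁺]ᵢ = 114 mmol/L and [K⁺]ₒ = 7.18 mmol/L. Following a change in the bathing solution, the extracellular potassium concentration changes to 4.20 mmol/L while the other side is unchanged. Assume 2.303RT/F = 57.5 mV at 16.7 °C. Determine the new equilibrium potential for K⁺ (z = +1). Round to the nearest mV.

After the shift: [K⁺]_out = 4.20, [K⁺]_in = 114 mmol/L.
E_new = (57.5/1)·log₁₀(4.20/114) = 57.50 · (-1.4337) = -82.44 mV

-82 mV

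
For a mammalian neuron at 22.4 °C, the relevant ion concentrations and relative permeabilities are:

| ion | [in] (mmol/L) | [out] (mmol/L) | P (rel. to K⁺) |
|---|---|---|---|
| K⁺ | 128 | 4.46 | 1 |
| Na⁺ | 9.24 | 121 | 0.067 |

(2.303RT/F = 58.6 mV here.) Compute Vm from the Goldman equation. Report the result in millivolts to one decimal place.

Vm = 58.6 · log₁₀[(Σ P·[cation]ₒ + Σ P·[anion]ᵢ) / (Σ P·[cation]ᵢ + Σ P·[anion]ₒ)]
Numerator = 1×4.46 + 0.067×121 = 12.57
Denominator = 1×128 + 0.067×9.24 = 128.6
Vm = 58.6 · log₁₀(0.097707) = 58.6 × (-1.0101) = -59.19 mV

-59.2 mV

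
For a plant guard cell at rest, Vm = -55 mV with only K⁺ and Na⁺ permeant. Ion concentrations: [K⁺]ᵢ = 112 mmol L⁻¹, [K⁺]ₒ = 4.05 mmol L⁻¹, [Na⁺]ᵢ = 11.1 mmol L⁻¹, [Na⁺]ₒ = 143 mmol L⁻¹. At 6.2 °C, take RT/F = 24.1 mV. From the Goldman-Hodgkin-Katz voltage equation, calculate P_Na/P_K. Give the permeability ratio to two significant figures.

Let α = P_Na/P_K. GHK: Vm = 24.1·ln[(Kₒ + α·Naₒ)/(Kᵢ + α·Naᵢ)].
e^(Vm/24.1) = e^(-55.0/24.1) = 0.10206
So 0.10206·(Kᵢ + α·Naᵢ) = Kₒ + α·Naₒ → α = (0.10206·112.0 − 4.05) / (143.0 − 0.10206·11.1)
α = (11.43 − 4.05) / (143.0 − 1.133) = 7.381/141.9 = 0.05203

0.052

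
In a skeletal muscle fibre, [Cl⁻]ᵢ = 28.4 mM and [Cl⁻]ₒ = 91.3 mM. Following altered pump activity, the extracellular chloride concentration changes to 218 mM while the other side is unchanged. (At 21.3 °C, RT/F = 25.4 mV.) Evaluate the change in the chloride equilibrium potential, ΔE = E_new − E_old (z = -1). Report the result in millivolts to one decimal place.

-22.1 mV

E_old = (25.4/-1)·ln(91.3/28.4) = -29.66 mV
E_new = (25.4/-1)·ln(218/28.4) = -51.77 mV
ΔE = -51.77 − (-29.66) = -22.11 mV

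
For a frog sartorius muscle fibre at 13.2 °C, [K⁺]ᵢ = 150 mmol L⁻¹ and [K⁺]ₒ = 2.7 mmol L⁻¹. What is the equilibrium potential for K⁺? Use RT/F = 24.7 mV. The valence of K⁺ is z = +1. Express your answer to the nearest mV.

E = (24.7/z) · ln([K⁺]_out/[K⁺]_in) with z = +1.
= (24.7/1) · ln(2.7/150) = 24.70 · ln(0.018)
= 24.70 · (-4.0174) = -99.23 mV

-99 mV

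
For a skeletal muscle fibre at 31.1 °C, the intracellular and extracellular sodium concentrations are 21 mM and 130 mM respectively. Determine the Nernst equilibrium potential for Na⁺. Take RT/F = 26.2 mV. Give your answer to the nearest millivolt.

E = (26.2/z) · ln([Na⁺]_out/[Na⁺]_in) with z = +1.
= (26.2/1) · ln(130/21) = 26.20 · ln(6.19)
= 26.20 · (1.8230) = 47.76 mV

48 mV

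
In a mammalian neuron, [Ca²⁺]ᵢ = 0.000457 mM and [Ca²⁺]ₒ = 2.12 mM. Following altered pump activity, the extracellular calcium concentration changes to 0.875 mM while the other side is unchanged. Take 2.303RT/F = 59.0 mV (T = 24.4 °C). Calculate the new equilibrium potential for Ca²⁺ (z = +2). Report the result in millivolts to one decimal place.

96.8 mV

After the shift: [Ca²⁺]_out = 0.875, [Ca²⁺]_in = 0.000457 mM.
E_new = (59.0/2)·log₁₀(0.875/0.000457) = 29.50 · (3.2821) = 96.82 mV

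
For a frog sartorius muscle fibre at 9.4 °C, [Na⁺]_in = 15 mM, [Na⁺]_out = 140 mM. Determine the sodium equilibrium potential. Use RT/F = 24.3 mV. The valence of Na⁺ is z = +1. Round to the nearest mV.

54 mV

E = (24.3/z) · ln([Na⁺]_out/[Na⁺]_in) with z = +1.
= (24.3/1) · ln(140/15) = 24.30 · ln(9.333)
= 24.30 · (2.2336) = 54.28 mV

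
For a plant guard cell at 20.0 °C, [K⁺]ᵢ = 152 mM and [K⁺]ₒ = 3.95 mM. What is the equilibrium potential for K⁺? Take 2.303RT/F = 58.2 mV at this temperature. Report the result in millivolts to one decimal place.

-92.3 mV

E = (58.2/z) · log₁₀([K⁺]_out/[K⁺]_in) with z = +1.
= (58.2/1) · log₁₀(3.95/152) = 58.20 · log₁₀(0.02599)
= 58.20 · (-1.5852) = -92.26 mV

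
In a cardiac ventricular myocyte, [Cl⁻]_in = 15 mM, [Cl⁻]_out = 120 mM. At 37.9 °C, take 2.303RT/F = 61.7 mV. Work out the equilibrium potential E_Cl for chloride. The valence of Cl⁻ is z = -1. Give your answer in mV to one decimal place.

E = (61.7/z) · log₁₀([Cl⁻]_out/[Cl⁻]_in) with z = -1.
For an anion, dividing by z = -1 reverses the sign.
= (61.7/-1) · log₁₀(120/15) = -61.70 · log₁₀(8)
= -61.70 · (0.9031) = -55.72 mV

-55.7 mV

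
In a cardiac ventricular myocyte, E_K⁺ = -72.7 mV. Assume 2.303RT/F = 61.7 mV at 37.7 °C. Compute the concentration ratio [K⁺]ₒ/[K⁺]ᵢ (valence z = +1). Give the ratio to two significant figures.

log₁₀([out]/[in]) = E·z/(61.7) = -72.7 × 1 / 61.7 = -1.1783
[out]/[in] = 10^(-1.1783) = 0.06633

0.066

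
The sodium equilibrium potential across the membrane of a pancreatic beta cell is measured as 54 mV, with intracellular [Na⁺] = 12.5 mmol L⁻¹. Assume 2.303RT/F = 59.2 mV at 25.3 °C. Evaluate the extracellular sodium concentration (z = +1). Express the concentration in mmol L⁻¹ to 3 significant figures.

Nernst: E = (59.2/1) · log₁₀([out]/[in]), so log₁₀([out]/[in]) = 54.0 × 1 / 59.2 = 0.9122.
[out]/[in] = 10^(0.9122) = 8.169.
[out] = 8.169 × 12.5 = 102.1 mmol L⁻¹.

102 mmol L⁻¹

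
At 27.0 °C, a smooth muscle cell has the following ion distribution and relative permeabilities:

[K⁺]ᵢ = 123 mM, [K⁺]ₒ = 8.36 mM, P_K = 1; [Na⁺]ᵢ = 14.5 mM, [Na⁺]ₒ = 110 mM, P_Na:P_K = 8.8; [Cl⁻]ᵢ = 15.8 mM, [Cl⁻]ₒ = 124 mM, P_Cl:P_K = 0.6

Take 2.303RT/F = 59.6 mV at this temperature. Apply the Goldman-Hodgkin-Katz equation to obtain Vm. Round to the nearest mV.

29 mV

Vm = 59.6 · log₁₀[(Σ P·[cation]ₒ + Σ P·[anion]ᵢ) / (Σ P·[cation]ᵢ + Σ P·[anion]ₒ)]
Numerator = 1×8.36 + 8.8×110 + 0.6×15.8 = 985.8
Denominator = 1×123 + 8.8×14.5 + 0.6×124 = 325
Vm = 59.6 · log₁₀(3.0334) = 59.6 × (0.4819) = 28.72 mV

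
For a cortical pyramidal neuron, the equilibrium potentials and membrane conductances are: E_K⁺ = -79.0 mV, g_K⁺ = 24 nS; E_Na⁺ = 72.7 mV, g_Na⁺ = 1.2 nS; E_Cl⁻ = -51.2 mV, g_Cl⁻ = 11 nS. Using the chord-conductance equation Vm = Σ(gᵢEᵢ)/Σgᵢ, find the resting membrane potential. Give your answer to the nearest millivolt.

-66 mV

Σ gᵢEᵢ = 24·(-79.0) + 1.2·(72.7) + 11·(-51.2) = -2371.96
Σ gᵢ = 24 + 1.2 + 11 = 36.2
Vm = -2371.96 / 36.2 = -65.52 mV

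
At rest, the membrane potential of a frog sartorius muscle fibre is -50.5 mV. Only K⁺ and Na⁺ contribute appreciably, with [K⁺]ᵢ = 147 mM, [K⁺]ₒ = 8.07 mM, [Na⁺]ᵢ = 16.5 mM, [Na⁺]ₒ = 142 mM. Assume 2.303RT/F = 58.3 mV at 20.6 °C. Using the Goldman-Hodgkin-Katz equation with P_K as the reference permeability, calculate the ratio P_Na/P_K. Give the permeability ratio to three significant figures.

0.0854

Let α = P_Na/P_K. GHK: Vm = 58.3·log₁₀[(Kₒ + α·Naₒ)/(Kᵢ + α·Naᵢ)].
10^(Vm/58.3) = 10^(-50.5/58.3) = 0.13608
So 0.13608·(Kᵢ + α·Naᵢ) = Kₒ + α·Naₒ → α = (0.13608·147.0 − 8.07) / (142.0 − 0.13608·16.5)
α = (20 − 8.07) / (142.0 − 2.245) = 11.93/139.8 = 0.08539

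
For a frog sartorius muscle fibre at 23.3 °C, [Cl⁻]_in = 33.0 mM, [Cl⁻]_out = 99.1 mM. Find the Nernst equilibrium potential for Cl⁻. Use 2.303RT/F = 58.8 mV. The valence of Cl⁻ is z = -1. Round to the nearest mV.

E = (58.8/z) · log₁₀([Cl⁻]_out/[Cl⁻]_in) with z = -1.
For an anion, dividing by z = -1 reverses the sign.
= (58.8/-1) · log₁₀(99.1/33.0) = -58.80 · log₁₀(3.003)
= -58.80 · (0.4776) = -28.08 mV

-28 mV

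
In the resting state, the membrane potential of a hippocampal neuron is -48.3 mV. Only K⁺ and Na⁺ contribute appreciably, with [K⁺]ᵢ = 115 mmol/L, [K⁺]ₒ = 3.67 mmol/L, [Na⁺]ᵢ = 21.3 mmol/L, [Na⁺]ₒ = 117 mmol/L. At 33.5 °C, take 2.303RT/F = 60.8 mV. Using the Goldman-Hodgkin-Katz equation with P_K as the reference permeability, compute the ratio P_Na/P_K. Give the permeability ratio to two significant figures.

Let α = P_Na/P_K. GHK: Vm = 60.8·log₁₀[(Kₒ + α·Naₒ)/(Kᵢ + α·Naᵢ)].
10^(Vm/60.8) = 10^(-48.3/60.8) = 0.16054
So 0.16054·(Kᵢ + α·Naᵢ) = Kₒ + α·Naₒ → α = (0.16054·115.0 − 3.67) / (117.0 − 0.16054·21.3)
α = (18.46 − 3.67) / (117.0 − 3.42) = 14.79/113.6 = 0.1302

0.13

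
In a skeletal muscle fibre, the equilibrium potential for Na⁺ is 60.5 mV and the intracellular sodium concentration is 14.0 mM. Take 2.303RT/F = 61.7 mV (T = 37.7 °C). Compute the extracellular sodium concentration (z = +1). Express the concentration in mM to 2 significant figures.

Nernst: E = (61.7/1) · log₁₀([out]/[in]), so log₁₀([out]/[in]) = 60.5 × 1 / 61.7 = 0.9806.
[out]/[in] = 10^(0.9806) = 9.562.
[out] = 9.562 × 14.0 = 133.9 mM.

130 mM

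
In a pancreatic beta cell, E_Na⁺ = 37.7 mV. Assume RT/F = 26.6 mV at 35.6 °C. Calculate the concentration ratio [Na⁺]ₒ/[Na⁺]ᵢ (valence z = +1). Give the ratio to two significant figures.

4.1

ln([out]/[in]) = E·z/(26.6) = 37.7 × 1 / 26.6 = 1.4173
[out]/[in] = e^(1.4173) = 4.126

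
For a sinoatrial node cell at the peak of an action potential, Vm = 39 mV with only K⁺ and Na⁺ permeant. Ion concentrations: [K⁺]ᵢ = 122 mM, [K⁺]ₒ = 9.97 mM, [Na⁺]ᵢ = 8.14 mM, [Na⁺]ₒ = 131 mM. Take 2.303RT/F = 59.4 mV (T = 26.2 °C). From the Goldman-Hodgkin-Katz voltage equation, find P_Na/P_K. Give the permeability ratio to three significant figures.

5.77

Let α = P_Na/P_K. GHK: Vm = 59.4·log₁₀[(Kₒ + α·Naₒ)/(Kᵢ + α·Naᵢ)].
10^(Vm/59.4) = 10^(39.0/59.4) = 4.5349
So 4.5349·(Kᵢ + α·Naᵢ) = Kₒ + α·Naₒ → α = (4.5349·122.0 − 9.97) / (131.0 − 4.5349·8.14)
α = (553.3 − 9.97) / (131.0 − 36.91) = 543.3/94.09 = 5.774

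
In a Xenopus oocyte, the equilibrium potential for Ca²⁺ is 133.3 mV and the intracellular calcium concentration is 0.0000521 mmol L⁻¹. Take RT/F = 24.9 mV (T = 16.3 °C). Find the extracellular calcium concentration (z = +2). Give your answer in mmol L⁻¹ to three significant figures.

2.33 mmol L⁻¹

Nernst: E = (24.9/2) · ln([out]/[in]), so ln([out]/[in]) = 133.3 × 2 / 24.9 = 10.7068.
[out]/[in] = e^(10.7068) = 4.466e+04.
[out] = 4.466e+04 × 0.0000521 = 2.327 mmol L⁻¹.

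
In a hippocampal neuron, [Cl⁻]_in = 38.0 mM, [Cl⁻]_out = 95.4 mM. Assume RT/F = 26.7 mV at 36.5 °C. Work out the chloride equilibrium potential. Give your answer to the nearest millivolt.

E = (26.7/z) · ln([Cl⁻]_out/[Cl⁻]_in) with z = -1.
For an anion, dividing by z = -1 reverses the sign.
= (26.7/-1) · ln(95.4/38.0) = -26.70 · ln(2.511)
= -26.70 · (0.9205) = -24.58 mV

-25 mV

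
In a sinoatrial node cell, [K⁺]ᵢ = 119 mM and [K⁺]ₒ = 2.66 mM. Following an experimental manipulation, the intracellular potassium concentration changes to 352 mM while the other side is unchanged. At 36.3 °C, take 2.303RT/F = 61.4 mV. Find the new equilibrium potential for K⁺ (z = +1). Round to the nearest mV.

After the shift: [K⁺]_out = 2.66, [K⁺]_in = 352 mM.
E_new = (61.4/1)·log₁₀(2.66/352) = 61.40 · (-2.1217) = -130.27 mV

-130 mV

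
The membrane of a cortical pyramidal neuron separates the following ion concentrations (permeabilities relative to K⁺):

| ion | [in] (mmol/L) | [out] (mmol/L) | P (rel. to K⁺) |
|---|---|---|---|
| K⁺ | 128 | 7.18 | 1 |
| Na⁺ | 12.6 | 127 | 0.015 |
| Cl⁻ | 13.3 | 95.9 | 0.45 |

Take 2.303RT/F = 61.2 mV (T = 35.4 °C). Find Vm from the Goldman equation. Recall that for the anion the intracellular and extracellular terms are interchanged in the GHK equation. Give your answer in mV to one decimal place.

Vm = 61.2 · log₁₀[(Σ P·[cation]ₒ + Σ P·[anion]ᵢ) / (Σ P·[cation]ᵢ + Σ P·[anion]ₒ)]
Numerator = 1×7.18 + 0.015×127 + 0.45×13.3 = 15.07
Denominator = 1×128 + 0.015×12.6 + 0.45×95.9 = 171.3
Vm = 61.2 · log₁₀(0.087952) = 61.2 × (-1.0558) = -64.61 mV

-64.6 mV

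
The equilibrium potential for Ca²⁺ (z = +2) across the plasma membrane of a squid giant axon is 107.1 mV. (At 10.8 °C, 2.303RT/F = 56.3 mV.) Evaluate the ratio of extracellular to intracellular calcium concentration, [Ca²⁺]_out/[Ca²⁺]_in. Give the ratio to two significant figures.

6400

log₁₀([out]/[in]) = E·z/(56.3) = 107.1 × 2 / 56.3 = 3.8046
[out]/[in] = 10^(3.8046) = 6377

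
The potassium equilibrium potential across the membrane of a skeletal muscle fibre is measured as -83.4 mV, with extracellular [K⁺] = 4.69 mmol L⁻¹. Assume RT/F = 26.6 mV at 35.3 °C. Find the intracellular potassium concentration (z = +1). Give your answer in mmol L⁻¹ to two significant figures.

Nernst: E = (26.6/1) · ln([out]/[in]), so ln([out]/[in]) = -83.4 × 1 / 26.6 = -3.1353.
[out]/[in] = e^(-3.1353) = 0.04349.
[in] = 4.69 / 0.04349 = 107.9 mmol L⁻¹.

110 mmol L⁻¹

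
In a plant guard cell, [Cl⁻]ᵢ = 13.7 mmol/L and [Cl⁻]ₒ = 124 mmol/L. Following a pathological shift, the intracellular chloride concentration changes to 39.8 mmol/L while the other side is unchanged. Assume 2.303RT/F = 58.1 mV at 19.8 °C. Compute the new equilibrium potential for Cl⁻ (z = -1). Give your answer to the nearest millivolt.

-29 mV

After the shift: [Cl⁻]_out = 124, [Cl⁻]_in = 39.8 mmol/L.
E_new = (58.1/-1)·log₁₀(124/39.8) = -58.10 · (0.4935) = -28.67 mV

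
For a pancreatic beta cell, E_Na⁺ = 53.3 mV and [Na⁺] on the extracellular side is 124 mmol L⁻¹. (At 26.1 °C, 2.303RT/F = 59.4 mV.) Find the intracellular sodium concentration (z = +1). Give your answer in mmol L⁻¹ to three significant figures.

Nernst: E = (59.4/1) · log₁₀([out]/[in]), so log₁₀([out]/[in]) = 53.3 × 1 / 59.4 = 0.8973.
[out]/[in] = 10^(0.8973) = 7.894.
[in] = 124 / 7.894 = 15.71 mmol L⁻¹.

15.7 mmol L⁻¹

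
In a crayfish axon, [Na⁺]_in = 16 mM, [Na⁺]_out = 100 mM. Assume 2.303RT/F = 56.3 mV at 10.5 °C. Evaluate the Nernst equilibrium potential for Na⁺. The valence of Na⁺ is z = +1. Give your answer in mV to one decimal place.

E = (56.3/z) · log₁₀([Na⁺]_out/[Na⁺]_in) with z = +1.
= (56.3/1) · log₁₀(100/16) = 56.30 · log₁₀(6.25)
= 56.30 · (0.7959) = 44.81 mV

44.8 mV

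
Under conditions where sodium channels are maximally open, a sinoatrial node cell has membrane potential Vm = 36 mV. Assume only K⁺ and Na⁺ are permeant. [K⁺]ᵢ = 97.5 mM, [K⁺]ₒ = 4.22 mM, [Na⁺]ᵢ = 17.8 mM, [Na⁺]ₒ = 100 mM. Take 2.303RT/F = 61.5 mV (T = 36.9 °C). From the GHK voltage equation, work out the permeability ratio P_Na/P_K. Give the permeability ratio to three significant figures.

11.8

Let α = P_Na/P_K. GHK: Vm = 61.5·log₁₀[(Kₒ + α·Naₒ)/(Kᵢ + α·Naᵢ)].
10^(Vm/61.5) = 10^(36.0/61.5) = 3.8492
So 3.8492·(Kᵢ + α·Naᵢ) = Kₒ + α·Naₒ → α = (3.8492·97.5 − 4.22) / (100.0 − 3.8492·17.8)
α = (375.3 − 4.22) / (100.0 − 68.52) = 371.1/31.48 = 11.79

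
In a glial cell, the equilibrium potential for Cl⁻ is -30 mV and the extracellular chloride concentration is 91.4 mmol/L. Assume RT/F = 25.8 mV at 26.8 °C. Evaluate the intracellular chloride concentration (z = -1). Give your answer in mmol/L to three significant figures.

Nernst: E = (25.8/-1) · ln([out]/[in]), so ln([out]/[in]) = -30.0 × -1 / 25.8 = 1.1628.
[out]/[in] = e^(1.1628) = 3.199.
[in] = 91.4 / 3.199 = 28.57 mmol/L.

28.6 mmol/L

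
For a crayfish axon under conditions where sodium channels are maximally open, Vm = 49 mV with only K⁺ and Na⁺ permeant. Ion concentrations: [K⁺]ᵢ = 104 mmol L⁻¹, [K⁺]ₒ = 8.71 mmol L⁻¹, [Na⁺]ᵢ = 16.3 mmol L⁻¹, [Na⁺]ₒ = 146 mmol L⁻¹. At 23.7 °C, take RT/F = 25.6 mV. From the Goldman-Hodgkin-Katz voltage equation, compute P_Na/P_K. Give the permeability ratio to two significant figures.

20

Let α = P_Na/P_K. GHK: Vm = 25.6·ln[(Kₒ + α·Naₒ)/(Kᵢ + α·Naᵢ)].
e^(Vm/25.6) = e^(49.0/25.6) = 6.7806
So 6.7806·(Kᵢ + α·Naᵢ) = Kₒ + α·Naₒ → α = (6.7806·104.0 − 8.71) / (146.0 − 6.7806·16.3)
α = (705.2 − 8.71) / (146.0 − 110.5) = 696.5/35.48 = 19.63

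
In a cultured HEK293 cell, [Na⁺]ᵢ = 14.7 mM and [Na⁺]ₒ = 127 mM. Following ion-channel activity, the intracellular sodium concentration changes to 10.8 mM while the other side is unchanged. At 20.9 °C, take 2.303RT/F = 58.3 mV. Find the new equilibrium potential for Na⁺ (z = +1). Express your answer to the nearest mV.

After the shift: [Na⁺]_out = 127, [Na⁺]_in = 10.8 mM.
E_new = (58.3/1)·log₁₀(127/10.8) = 58.30 · (1.0704) = 62.40 mV

62 mV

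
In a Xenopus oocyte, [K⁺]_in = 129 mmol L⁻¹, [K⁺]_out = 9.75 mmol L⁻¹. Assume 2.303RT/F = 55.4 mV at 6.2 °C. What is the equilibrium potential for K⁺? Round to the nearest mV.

E = (55.4/z) · log₁₀([K⁺]_out/[K⁺]_in) with z = +1.
= (55.4/1) · log₁₀(9.75/129) = 55.40 · log₁₀(0.07558)
= 55.40 · (-1.1216) = -62.14 mV

-62 mV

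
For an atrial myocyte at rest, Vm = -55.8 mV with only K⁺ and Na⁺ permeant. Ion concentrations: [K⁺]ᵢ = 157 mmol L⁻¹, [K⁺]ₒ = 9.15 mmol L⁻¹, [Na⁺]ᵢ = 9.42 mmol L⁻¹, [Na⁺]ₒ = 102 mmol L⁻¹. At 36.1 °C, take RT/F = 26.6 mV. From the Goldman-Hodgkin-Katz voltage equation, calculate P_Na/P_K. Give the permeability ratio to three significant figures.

Let α = P_Na/P_K. GHK: Vm = 26.6·ln[(Kₒ + α·Naₒ)/(Kᵢ + α·Naᵢ)].
e^(Vm/26.6) = e^(-55.8/26.6) = 0.12273
So 0.12273·(Kᵢ + α·Naᵢ) = Kₒ + α·Naₒ → α = (0.12273·157.0 − 9.15) / (102.0 − 0.12273·9.42)
α = (19.27 − 9.15) / (102.0 − 1.156) = 10.12/100.8 = 0.1003

0.100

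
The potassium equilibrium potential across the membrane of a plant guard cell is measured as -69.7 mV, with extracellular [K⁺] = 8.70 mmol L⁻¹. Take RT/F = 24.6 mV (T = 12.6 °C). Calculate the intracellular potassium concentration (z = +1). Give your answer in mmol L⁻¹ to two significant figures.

150 mmol L⁻¹

Nernst: E = (24.6/1) · ln([out]/[in]), so ln([out]/[in]) = -69.7 × 1 / 24.6 = -2.8333.
[out]/[in] = e^(-2.8333) = 0.05882.
[in] = 8.70 / 0.05882 = 147.9 mmol L⁻¹.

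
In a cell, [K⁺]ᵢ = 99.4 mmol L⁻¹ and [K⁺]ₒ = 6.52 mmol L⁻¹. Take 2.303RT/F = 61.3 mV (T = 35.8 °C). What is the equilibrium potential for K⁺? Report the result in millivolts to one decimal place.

E = (61.3/z) · log₁₀([K⁺]_out/[K⁺]_in) with z = +1.
= (61.3/1) · log₁₀(6.52/99.4) = 61.30 · log₁₀(0.06559)
= 61.30 · (-1.1831) = -72.53 mV

-72.5 mV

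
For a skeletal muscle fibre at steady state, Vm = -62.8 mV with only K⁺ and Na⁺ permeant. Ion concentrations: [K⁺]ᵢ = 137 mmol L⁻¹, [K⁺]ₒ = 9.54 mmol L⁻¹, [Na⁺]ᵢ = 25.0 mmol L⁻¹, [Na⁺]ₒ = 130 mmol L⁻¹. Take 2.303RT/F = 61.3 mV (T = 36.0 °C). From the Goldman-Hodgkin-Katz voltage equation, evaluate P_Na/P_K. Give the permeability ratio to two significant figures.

Let α = P_Na/P_K. GHK: Vm = 61.3·log₁₀[(Kₒ + α·Naₒ)/(Kᵢ + α·Naᵢ)].
10^(Vm/61.3) = 10^(-62.8/61.3) = 0.094521
So 0.094521·(Kᵢ + α·Naᵢ) = Kₒ + α·Naₒ → α = (0.094521·137.0 − 9.54) / (130.0 − 0.094521·25.0)
α = (12.95 − 9.54) / (130.0 − 2.363) = 3.409/127.6 = 0.02671

0.027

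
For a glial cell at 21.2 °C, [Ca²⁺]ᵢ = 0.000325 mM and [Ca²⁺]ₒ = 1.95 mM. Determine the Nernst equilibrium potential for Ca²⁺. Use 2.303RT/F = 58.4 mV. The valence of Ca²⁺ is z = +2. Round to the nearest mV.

110 mV

E = (58.4/z) · log₁₀([Ca²⁺]_out/[Ca²⁺]_in) with z = +2.
= (58.4/2) · log₁₀(1.95/0.000325) = 29.20 · log₁₀(6000)
= 29.20 · (3.7782) = 110.32 mV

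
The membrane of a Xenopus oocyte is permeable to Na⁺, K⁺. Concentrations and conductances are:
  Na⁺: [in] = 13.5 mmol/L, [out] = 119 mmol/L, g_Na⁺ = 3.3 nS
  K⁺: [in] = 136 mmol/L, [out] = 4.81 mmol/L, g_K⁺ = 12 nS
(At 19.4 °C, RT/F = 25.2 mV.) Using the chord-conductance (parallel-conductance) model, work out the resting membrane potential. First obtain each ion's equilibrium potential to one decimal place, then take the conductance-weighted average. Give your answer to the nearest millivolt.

E_Na⁺ = (25.2/1)·ln(119/13.5) = 54.8 mV
E_K⁺ = (25.2/1)·ln(4.81/136) = -84.2 mV
Vm = (Σ gᵢEᵢ)/(Σ gᵢ) = (3.3·54.8 + 12·-84.2) / (3.3 + 12)
= -829.56 / 15.3 = -54.22 mV

-54 mV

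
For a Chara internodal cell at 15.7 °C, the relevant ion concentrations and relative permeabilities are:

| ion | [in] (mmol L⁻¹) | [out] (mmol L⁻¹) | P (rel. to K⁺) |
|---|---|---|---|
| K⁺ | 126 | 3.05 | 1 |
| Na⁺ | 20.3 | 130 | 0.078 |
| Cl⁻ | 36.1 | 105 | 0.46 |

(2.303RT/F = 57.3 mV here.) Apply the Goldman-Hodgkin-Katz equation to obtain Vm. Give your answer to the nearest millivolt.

Vm = 57.3 · log₁₀[(Σ P·[cation]ₒ + Σ P·[anion]ᵢ) / (Σ P·[cation]ᵢ + Σ P·[anion]ₒ)]
Numerator = 1×3.05 + 0.078×130 + 0.46×36.1 = 29.8
Denominator = 1×126 + 0.078×20.3 + 0.46×105 = 175.9
Vm = 57.3 · log₁₀(0.16941) = 57.3 × (-0.7711) = -44.18 mV

-44 mV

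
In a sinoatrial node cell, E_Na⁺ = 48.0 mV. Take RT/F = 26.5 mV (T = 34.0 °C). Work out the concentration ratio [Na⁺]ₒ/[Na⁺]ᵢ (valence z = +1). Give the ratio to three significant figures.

ln([out]/[in]) = E·z/(26.5) = 48.0 × 1 / 26.5 = 1.8113
[out]/[in] = e^(1.8113) = 6.119

6.12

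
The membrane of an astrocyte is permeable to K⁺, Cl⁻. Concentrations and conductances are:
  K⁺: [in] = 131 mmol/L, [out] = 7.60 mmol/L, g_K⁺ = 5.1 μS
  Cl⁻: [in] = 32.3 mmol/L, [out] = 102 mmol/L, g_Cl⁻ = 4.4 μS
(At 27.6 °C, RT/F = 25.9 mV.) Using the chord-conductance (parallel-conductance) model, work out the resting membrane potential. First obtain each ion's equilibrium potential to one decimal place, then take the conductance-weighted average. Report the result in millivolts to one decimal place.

-53.4 mV

E_K⁺ = (25.9/1)·ln(7.60/131) = -73.7 mV
E_Cl⁻ = (25.9/-1)·ln(102/32.3) = -29.8 mV
Vm = (Σ gᵢEᵢ)/(Σ gᵢ) = (5.1·-73.7 + 4.4·-29.8) / (5.1 + 4.4)
= -506.99 / 9.5 = -53.37 mV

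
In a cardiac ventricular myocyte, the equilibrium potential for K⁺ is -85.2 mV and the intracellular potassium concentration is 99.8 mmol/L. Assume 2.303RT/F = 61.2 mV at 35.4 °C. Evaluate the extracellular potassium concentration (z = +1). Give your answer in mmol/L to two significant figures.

Nernst: E = (61.2/1) · log₁₀([out]/[in]), so log₁₀([out]/[in]) = -85.2 × 1 / 61.2 = -1.3922.
[out]/[in] = 10^(-1.3922) = 0.04054.
[out] = 0.04054 × 99.8 = 4.046 mmol/L.

4.0 mmol/L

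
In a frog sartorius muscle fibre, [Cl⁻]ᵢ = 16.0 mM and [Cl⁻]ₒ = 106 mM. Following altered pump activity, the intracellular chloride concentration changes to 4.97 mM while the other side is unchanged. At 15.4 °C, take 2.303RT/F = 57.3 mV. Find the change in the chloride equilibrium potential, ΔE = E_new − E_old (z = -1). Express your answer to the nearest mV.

E_old = (57.3/-1)·log₁₀(106/16.0) = -47.05 mV
E_new = (57.3/-1)·log₁₀(106/4.97) = -76.15 mV
ΔE = -76.15 − (-47.05) = -29.09 mV

-29 mV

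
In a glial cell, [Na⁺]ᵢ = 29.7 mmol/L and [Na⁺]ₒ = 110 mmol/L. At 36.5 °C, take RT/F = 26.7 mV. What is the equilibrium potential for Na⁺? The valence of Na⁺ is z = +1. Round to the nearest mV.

35 mV

E = (26.7/z) · ln([Na⁺]_out/[Na⁺]_in) with z = +1.
= (26.7/1) · ln(110/29.7) = 26.70 · ln(3.704)
= 26.70 · (1.3093) = 34.96 mV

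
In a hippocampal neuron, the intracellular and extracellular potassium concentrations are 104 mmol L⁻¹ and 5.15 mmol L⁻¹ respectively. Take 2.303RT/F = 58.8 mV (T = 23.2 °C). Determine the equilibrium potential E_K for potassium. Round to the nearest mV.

E = (58.8/z) · log₁₀([K⁺]_out/[K⁺]_in) with z = +1.
= (58.8/1) · log₁₀(5.15/104) = 58.80 · log₁₀(0.04952)
= 58.80 · (-1.3052) = -76.75 mV

-77 mV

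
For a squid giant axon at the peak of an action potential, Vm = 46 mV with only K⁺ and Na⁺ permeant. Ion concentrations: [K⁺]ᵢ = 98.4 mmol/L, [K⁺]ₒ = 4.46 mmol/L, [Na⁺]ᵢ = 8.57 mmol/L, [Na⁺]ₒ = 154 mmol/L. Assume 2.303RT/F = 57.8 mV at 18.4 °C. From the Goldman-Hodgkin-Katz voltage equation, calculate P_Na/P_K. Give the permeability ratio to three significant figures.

Let α = P_Na/P_K. GHK: Vm = 57.8·log₁₀[(Kₒ + α·Naₒ)/(Kᵢ + α·Naᵢ)].
10^(Vm/57.8) = 10^(46.0/57.8) = 6.2495
So 6.2495·(Kᵢ + α·Naᵢ) = Kₒ + α·Naₒ → α = (6.2495·98.4 − 4.46) / (154.0 − 6.2495·8.57)
α = (615 − 4.46) / (154.0 − 53.56) = 610.5/100.4 = 6.078

6.08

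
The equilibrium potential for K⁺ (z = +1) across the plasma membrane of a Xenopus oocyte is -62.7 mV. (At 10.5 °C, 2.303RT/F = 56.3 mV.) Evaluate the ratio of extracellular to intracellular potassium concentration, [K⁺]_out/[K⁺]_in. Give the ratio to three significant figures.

0.0770

log₁₀([out]/[in]) = E·z/(56.3) = -62.7 × 1 / 56.3 = -1.1137
[out]/[in] = 10^(-1.1137) = 0.07697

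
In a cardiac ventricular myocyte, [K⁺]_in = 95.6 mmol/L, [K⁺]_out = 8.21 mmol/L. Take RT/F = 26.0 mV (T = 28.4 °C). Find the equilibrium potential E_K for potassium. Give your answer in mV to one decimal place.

E = (26.0/z) · ln([K⁺]_out/[K⁺]_in) with z = +1.
= (26.0/1) · ln(8.21/95.6) = 26.00 · ln(0.08588)
= 26.00 · (-2.4548) = -63.83 mV

-63.8 mV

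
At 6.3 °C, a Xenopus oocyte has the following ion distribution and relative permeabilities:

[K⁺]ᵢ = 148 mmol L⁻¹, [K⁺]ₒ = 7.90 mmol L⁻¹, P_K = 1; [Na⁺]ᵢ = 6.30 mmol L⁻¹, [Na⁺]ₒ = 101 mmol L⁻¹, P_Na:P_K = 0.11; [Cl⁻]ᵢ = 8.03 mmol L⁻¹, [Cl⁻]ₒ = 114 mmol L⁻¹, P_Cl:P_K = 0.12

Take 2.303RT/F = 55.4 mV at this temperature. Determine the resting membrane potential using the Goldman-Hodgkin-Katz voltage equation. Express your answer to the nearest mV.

-50 mV

Vm = 55.4 · log₁₀[(Σ P·[cation]ₒ + Σ P·[anion]ᵢ) / (Σ P·[cation]ᵢ + Σ P·[anion]ₒ)]
Numerator = 1×7.90 + 0.11×101 + 0.12×8.03 = 19.97
Denominator = 1×148 + 0.11×6.30 + 0.12×114 = 162.4
Vm = 55.4 · log₁₀(0.12301) = 55.4 × (-0.9101) = -50.42 mV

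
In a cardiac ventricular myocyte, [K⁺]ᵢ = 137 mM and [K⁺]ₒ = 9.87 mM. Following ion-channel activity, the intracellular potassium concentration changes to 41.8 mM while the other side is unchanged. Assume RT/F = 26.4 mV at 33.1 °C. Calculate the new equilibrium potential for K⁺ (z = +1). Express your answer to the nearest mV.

-38 mV

After the shift: [K⁺]_out = 9.87, [K⁺]_in = 41.8 mM.
E_new = (26.4/1)·ln(9.87/41.8) = 26.40 · (-1.4434) = -38.11 mV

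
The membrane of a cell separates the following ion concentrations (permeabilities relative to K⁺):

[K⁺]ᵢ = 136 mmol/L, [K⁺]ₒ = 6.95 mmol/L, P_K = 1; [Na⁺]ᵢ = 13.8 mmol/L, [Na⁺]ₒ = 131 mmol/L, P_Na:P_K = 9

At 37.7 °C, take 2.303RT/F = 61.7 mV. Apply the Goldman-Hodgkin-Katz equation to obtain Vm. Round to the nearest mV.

Vm = 61.7 · log₁₀[(Σ P·[cation]ₒ + Σ P·[anion]ᵢ) / (Σ P·[cation]ᵢ + Σ P·[anion]ₒ)]
Numerator = 1×6.95 + 9×131 = 1186
Denominator = 1×136 + 9×13.8 = 260.2
Vm = 61.7 · log₁₀(4.5578) = 61.7 × (0.6588) = 40.65 mV

41 mV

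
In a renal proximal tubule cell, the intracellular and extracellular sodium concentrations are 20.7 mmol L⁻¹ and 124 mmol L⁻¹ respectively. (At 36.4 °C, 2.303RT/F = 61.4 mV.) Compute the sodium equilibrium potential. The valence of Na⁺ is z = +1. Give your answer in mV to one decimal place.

47.7 mV

E = (61.4/z) · log₁₀([Na⁺]_out/[Na⁺]_in) with z = +1.
= (61.4/1) · log₁₀(124/20.7) = 61.40 · log₁₀(5.99)
= 61.40 · (0.7775) = 47.74 mV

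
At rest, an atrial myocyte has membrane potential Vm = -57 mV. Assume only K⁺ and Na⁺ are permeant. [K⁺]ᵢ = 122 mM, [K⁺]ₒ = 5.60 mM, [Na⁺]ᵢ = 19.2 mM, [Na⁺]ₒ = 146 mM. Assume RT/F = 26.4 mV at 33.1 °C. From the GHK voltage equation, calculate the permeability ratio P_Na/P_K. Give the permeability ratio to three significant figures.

0.0590

Let α = P_Na/P_K. GHK: Vm = 26.4·ln[(Kₒ + α·Naₒ)/(Kᵢ + α·Naᵢ)].
e^(Vm/26.4) = e^(-57.0/26.4) = 0.11543
So 0.11543·(Kᵢ + α·Naᵢ) = Kₒ + α·Naₒ → α = (0.11543·122.0 − 5.6) / (146.0 − 0.11543·19.2)
α = (14.08 − 5.6) / (146.0 − 2.216) = 8.482/143.8 = 0.05899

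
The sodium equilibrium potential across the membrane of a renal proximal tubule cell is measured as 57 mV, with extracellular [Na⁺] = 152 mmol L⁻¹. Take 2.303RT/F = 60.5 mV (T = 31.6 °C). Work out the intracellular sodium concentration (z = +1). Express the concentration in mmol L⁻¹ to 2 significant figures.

Nernst: E = (60.5/1) · log₁₀([out]/[in]), so log₁₀([out]/[in]) = 57.0 × 1 / 60.5 = 0.9421.
[out]/[in] = 10^(0.9421) = 8.753.
[in] = 152 / 8.753 = 17.37 mmol L⁻¹.

17 mmol L⁻¹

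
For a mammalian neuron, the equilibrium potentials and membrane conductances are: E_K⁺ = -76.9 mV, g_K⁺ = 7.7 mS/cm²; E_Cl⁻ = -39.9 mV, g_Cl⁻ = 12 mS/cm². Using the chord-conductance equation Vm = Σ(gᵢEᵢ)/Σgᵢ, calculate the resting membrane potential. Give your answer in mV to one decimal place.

-54.4 mV

Σ gᵢEᵢ = 7.7·(-76.9) + 12·(-39.9) = -1070.93
Σ gᵢ = 7.7 + 12 = 19.7
Vm = -1070.93 / 19.7 = -54.36 mV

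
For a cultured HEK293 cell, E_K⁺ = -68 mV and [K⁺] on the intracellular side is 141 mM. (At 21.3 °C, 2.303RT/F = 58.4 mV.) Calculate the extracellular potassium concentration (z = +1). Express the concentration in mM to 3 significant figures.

Nernst: E = (58.4/1) · log₁₀([out]/[in]), so log₁₀([out]/[in]) = -68.0 × 1 / 58.4 = -1.1644.
[out]/[in] = 10^(-1.1644) = 0.06849.
[out] = 0.06849 × 141 = 9.657 mM.

9.66 mM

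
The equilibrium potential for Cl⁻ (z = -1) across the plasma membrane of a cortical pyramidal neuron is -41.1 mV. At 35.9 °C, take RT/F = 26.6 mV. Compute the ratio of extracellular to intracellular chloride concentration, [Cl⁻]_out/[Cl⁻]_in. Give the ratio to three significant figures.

ln([out]/[in]) = E·z/(26.6) = -41.1 × -1 / 26.6 = 1.5451
[out]/[in] = e^(1.5451) = 4.689

4.69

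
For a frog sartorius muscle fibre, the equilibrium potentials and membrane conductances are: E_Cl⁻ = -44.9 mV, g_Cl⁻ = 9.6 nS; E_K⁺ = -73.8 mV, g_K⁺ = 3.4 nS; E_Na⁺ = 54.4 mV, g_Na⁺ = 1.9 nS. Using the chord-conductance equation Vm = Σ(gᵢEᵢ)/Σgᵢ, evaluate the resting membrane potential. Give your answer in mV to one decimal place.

Σ gᵢEᵢ = 9.6·(-44.9) + 3.4·(-73.8) + 1.9·(54.4) = -578.60
Σ gᵢ = 9.6 + 3.4 + 1.9 = 14.9
Vm = -578.60 / 14.9 = -38.83 mV

-38.8 mV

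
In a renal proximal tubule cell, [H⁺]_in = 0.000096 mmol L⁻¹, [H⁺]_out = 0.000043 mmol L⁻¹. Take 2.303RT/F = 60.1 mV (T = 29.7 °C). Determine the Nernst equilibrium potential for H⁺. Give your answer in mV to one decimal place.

E = (60.1/z) · log₁₀([H⁺]_out/[H⁺]_in) with z = +1.
= (60.1/1) · log₁₀(0.000043/0.000096) = 60.10 · log₁₀(0.4479)
= 60.10 · (-0.3488) = -20.96 mV

-21.0 mV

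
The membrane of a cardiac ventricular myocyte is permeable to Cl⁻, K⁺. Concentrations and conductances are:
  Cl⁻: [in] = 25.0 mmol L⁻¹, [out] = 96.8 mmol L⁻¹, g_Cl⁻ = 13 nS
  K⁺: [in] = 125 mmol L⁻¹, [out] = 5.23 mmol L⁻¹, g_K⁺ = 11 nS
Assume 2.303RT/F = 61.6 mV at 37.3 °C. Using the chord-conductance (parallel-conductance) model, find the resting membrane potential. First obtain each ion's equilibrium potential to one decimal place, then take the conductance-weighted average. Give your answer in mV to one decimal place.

E_Cl⁻ = (61.6/-1)·log₁₀(96.8/25.0) = -36.2 mV
E_K⁺ = (61.6/1)·log₁₀(5.23/125) = -84.9 mV
Vm = (Σ gᵢEᵢ)/(Σ gᵢ) = (13·-36.2 + 11·-84.9) / (13 + 11)
= -1404.50 / 24 = -58.52 mV

-58.5 mV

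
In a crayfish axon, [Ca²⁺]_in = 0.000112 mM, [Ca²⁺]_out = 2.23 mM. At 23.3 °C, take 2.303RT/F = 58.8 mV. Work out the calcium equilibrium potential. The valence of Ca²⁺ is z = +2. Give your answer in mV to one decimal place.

E = (58.8/z) · log₁₀([Ca²⁺]_out/[Ca²⁺]_in) with z = +2.
= (58.8/2) · log₁₀(2.23/0.000112) = 29.40 · log₁₀(1.991e+04)
= 29.40 · (4.2991) = 126.39 mV

126.4 mV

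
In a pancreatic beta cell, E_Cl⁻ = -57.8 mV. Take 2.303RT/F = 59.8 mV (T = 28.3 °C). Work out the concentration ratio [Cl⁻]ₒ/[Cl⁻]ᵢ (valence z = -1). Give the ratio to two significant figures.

log₁₀([out]/[in]) = E·z/(59.8) = -57.8 × -1 / 59.8 = 0.9666
[out]/[in] = 10^(0.9666) = 9.259

9.3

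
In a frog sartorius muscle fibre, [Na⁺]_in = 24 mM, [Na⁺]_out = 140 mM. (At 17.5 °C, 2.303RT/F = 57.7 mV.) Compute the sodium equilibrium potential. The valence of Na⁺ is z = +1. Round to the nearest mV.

E = (57.7/z) · log₁₀([Na⁺]_out/[Na⁺]_in) with z = +1.
= (57.7/1) · log₁₀(140/24) = 57.70 · log₁₀(5.833)
= 57.70 · (0.7659) = 44.19 mV

44 mV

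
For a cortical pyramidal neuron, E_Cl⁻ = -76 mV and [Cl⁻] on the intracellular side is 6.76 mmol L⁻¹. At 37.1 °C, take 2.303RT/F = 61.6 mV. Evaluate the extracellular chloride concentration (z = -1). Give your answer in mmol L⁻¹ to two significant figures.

120 mmol L⁻¹

Nernst: E = (61.6/-1) · log₁₀([out]/[in]), so log₁₀([out]/[in]) = -76.0 × -1 / 61.6 = 1.2338.
[out]/[in] = 10^(1.2338) = 17.13.
[out] = 17.13 × 6.76 = 115.8 mmol L⁻¹.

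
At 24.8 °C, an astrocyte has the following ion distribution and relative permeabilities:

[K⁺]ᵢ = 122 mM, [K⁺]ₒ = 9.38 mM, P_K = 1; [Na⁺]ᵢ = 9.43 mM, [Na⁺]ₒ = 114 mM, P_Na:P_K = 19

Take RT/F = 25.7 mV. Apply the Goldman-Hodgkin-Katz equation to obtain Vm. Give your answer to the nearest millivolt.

Vm = 25.7 · ln[(Σ P·[cation]ₒ + Σ P·[anion]ᵢ) / (Σ P·[cation]ᵢ + Σ P·[anion]ₒ)]
Numerator = 1×9.38 + 19×114 = 2175
Denominator = 1×122 + 19×9.43 = 301.2
Vm = 25.7 · ln(7.2231) = 25.7 × (1.9773) = 50.82 mV

51 mV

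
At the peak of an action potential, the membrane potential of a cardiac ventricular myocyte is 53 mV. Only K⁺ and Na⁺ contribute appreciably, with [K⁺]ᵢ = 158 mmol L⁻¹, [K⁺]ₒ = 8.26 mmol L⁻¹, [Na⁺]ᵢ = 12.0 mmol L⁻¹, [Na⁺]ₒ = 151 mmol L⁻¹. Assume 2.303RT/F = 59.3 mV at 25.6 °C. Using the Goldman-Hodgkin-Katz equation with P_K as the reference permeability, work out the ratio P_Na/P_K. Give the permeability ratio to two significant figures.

22

Let α = P_Na/P_K. GHK: Vm = 59.3·log₁₀[(Kₒ + α·Naₒ)/(Kᵢ + α·Naᵢ)].
10^(Vm/59.3) = 10^(53.0/59.3) = 7.83
So 7.83·(Kᵢ + α·Naᵢ) = Kₒ + α·Naₒ → α = (7.83·158.0 − 8.26) / (151.0 − 7.83·12.0)
α = (1237 − 8.26) / (151.0 − 93.96) = 1229/57.04 = 21.54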